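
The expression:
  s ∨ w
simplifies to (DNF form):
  s ∨ w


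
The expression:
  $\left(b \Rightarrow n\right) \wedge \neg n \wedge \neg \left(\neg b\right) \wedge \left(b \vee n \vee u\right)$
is never true.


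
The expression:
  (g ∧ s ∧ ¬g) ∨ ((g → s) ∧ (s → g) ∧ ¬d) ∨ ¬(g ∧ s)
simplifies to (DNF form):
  ¬d ∨ ¬g ∨ ¬s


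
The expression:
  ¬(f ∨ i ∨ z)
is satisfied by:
  {i: False, z: False, f: False}


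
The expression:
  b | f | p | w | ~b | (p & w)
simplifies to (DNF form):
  True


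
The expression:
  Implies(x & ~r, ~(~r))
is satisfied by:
  {r: True, x: False}
  {x: False, r: False}
  {x: True, r: True}


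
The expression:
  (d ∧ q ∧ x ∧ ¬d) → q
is always true.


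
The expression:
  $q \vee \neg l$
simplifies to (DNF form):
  $q \vee \neg l$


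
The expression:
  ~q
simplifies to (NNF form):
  ~q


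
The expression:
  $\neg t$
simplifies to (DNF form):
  $\neg t$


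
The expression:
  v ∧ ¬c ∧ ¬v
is never true.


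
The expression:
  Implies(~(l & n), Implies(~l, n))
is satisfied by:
  {n: True, l: True}
  {n: True, l: False}
  {l: True, n: False}


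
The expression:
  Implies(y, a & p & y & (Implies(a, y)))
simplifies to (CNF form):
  (a | ~y) & (p | ~y)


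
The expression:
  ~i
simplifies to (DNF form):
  ~i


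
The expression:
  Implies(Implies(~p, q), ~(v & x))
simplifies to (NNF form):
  ~v | ~x | (~p & ~q)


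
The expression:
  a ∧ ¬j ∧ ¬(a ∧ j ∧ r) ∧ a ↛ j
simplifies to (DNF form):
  a ∧ ¬j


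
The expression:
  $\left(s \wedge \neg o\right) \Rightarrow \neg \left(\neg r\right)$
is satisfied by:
  {r: True, o: True, s: False}
  {r: True, s: False, o: False}
  {o: True, s: False, r: False}
  {o: False, s: False, r: False}
  {r: True, o: True, s: True}
  {r: True, s: True, o: False}
  {o: True, s: True, r: False}


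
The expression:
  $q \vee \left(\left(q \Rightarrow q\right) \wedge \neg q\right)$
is always true.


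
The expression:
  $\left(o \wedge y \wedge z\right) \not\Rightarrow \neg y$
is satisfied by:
  {z: True, o: True, y: True}


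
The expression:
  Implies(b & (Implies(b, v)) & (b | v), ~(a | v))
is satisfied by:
  {v: False, b: False}
  {b: True, v: False}
  {v: True, b: False}


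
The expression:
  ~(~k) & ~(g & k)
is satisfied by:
  {k: True, g: False}


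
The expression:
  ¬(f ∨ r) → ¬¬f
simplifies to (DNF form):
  f ∨ r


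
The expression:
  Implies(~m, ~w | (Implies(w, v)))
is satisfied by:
  {m: True, v: True, w: False}
  {m: True, w: False, v: False}
  {v: True, w: False, m: False}
  {v: False, w: False, m: False}
  {m: True, v: True, w: True}
  {m: True, w: True, v: False}
  {v: True, w: True, m: False}


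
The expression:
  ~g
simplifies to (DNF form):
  ~g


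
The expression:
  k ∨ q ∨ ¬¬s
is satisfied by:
  {k: True, q: True, s: True}
  {k: True, q: True, s: False}
  {k: True, s: True, q: False}
  {k: True, s: False, q: False}
  {q: True, s: True, k: False}
  {q: True, s: False, k: False}
  {s: True, q: False, k: False}


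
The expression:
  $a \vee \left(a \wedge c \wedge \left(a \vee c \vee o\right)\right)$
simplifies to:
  $a$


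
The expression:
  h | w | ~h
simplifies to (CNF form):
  True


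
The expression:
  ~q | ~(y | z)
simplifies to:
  ~q | (~y & ~z)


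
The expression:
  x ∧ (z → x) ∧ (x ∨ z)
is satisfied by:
  {x: True}


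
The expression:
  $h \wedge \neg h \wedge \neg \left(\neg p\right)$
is never true.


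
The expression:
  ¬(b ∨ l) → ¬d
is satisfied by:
  {b: True, l: True, d: False}
  {b: True, l: False, d: False}
  {l: True, b: False, d: False}
  {b: False, l: False, d: False}
  {b: True, d: True, l: True}
  {b: True, d: True, l: False}
  {d: True, l: True, b: False}


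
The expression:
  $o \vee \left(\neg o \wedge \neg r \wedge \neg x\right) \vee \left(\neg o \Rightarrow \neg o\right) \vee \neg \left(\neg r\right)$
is always true.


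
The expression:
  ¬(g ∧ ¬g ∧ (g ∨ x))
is always true.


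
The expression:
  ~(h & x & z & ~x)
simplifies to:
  True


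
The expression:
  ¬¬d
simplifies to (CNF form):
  d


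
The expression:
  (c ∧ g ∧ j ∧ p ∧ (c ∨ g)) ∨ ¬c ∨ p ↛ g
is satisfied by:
  {j: True, p: True, c: False, g: False}
  {p: True, g: False, j: False, c: False}
  {g: True, j: True, p: True, c: False}
  {g: True, p: True, j: False, c: False}
  {j: True, g: False, p: False, c: False}
  {g: False, p: False, j: False, c: False}
  {g: True, j: True, p: False, c: False}
  {g: True, p: False, j: False, c: False}
  {c: True, j: True, p: True, g: False}
  {c: True, p: True, g: False, j: False}
  {c: True, g: True, p: True, j: True}


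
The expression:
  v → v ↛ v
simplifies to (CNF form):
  ¬v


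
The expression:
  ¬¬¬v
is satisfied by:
  {v: False}


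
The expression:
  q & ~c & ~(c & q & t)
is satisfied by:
  {q: True, c: False}


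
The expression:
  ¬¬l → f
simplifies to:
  f ∨ ¬l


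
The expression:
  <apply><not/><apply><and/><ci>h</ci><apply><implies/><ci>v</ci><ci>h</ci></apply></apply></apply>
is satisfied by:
  {h: False}


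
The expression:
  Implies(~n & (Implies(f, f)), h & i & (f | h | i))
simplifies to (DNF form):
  n | (h & i)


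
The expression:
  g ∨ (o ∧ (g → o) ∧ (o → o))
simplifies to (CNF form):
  g ∨ o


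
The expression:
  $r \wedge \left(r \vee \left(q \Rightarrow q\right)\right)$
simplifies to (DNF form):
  $r$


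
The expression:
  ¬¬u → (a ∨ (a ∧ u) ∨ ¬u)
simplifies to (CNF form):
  a ∨ ¬u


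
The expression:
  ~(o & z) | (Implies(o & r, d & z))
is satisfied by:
  {d: True, o: False, z: False, r: False}
  {d: False, o: False, z: False, r: False}
  {r: True, d: True, o: False, z: False}
  {r: True, d: False, o: False, z: False}
  {d: True, z: True, r: False, o: False}
  {z: True, r: False, o: False, d: False}
  {r: True, z: True, d: True, o: False}
  {r: True, z: True, d: False, o: False}
  {d: True, o: True, r: False, z: False}
  {o: True, r: False, z: False, d: False}
  {d: True, r: True, o: True, z: False}
  {r: True, o: True, d: False, z: False}
  {d: True, z: True, o: True, r: False}
  {z: True, o: True, r: False, d: False}
  {r: True, z: True, o: True, d: True}


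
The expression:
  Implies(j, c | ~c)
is always true.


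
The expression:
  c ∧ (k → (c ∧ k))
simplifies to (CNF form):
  c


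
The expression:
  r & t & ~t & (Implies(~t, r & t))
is never true.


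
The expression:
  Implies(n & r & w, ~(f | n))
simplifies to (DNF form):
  ~n | ~r | ~w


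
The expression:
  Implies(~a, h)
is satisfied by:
  {a: True, h: True}
  {a: True, h: False}
  {h: True, a: False}


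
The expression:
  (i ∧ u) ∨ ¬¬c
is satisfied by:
  {c: True, u: True, i: True}
  {c: True, u: True, i: False}
  {c: True, i: True, u: False}
  {c: True, i: False, u: False}
  {u: True, i: True, c: False}


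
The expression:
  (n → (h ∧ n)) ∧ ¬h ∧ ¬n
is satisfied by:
  {n: False, h: False}


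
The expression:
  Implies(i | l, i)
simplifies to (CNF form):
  i | ~l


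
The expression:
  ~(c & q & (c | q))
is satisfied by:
  {c: False, q: False}
  {q: True, c: False}
  {c: True, q: False}


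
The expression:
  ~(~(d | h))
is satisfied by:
  {d: True, h: True}
  {d: True, h: False}
  {h: True, d: False}


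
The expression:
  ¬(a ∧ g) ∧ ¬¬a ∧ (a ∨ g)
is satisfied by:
  {a: True, g: False}


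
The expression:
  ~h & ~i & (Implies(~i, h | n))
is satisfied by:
  {n: True, i: False, h: False}


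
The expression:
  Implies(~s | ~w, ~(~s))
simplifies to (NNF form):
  s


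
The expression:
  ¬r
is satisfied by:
  {r: False}


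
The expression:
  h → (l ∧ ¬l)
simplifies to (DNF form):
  ¬h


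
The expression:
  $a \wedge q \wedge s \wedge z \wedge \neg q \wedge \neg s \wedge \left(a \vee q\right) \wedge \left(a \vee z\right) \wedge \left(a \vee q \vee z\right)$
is never true.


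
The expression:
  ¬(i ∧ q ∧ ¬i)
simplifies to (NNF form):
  True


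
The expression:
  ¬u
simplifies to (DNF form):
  ¬u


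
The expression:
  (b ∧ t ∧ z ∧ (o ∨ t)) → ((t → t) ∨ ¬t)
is always true.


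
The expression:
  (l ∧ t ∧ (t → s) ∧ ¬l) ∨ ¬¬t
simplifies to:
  t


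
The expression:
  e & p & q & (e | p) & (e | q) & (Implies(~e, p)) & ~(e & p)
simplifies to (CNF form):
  False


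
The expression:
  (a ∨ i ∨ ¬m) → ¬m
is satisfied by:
  {a: False, m: False, i: False}
  {i: True, a: False, m: False}
  {a: True, i: False, m: False}
  {i: True, a: True, m: False}
  {m: True, i: False, a: False}


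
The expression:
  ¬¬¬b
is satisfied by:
  {b: False}


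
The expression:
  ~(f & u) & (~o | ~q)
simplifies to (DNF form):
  (~f & ~o) | (~f & ~q) | (~o & ~u) | (~q & ~u)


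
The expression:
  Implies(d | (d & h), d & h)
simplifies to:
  h | ~d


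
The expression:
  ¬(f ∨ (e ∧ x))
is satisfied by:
  {e: False, f: False, x: False}
  {x: True, e: False, f: False}
  {e: True, x: False, f: False}


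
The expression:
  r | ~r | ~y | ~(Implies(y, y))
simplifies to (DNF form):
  True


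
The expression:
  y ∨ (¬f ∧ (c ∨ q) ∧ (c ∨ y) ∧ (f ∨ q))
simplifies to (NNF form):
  y ∨ (c ∧ q ∧ ¬f)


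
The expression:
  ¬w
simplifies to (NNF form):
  ¬w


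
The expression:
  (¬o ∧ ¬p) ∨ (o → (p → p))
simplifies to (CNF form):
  True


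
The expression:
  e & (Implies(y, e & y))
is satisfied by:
  {e: True}


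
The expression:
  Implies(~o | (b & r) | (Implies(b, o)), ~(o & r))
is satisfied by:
  {o: False, r: False}
  {r: True, o: False}
  {o: True, r: False}


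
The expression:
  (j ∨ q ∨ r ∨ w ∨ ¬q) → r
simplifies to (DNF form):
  r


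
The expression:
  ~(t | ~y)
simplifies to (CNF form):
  y & ~t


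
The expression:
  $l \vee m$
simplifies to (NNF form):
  $l \vee m$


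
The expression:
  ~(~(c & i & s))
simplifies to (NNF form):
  c & i & s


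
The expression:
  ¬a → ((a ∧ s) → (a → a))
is always true.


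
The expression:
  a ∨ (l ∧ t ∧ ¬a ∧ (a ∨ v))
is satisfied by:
  {a: True, t: True, v: True, l: True}
  {a: True, t: True, v: True, l: False}
  {a: True, t: True, l: True, v: False}
  {a: True, t: True, l: False, v: False}
  {a: True, v: True, l: True, t: False}
  {a: True, v: True, l: False, t: False}
  {a: True, v: False, l: True, t: False}
  {a: True, v: False, l: False, t: False}
  {t: True, v: True, l: True, a: False}


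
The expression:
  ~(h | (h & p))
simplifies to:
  ~h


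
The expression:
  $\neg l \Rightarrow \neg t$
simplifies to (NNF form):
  $l \vee \neg t$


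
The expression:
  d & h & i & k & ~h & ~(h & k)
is never true.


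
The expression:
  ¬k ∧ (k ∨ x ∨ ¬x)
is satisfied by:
  {k: False}


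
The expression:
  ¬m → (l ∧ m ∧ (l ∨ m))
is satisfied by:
  {m: True}


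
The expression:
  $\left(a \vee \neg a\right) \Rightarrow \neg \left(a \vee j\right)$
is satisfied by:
  {j: False, a: False}


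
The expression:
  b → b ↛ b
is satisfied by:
  {b: False}


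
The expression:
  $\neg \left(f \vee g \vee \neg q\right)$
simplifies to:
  $q \wedge \neg f \wedge \neg g$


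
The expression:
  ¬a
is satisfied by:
  {a: False}


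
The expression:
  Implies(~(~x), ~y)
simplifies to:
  ~x | ~y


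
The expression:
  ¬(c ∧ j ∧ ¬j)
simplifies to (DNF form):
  True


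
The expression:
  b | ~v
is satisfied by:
  {b: True, v: False}
  {v: False, b: False}
  {v: True, b: True}


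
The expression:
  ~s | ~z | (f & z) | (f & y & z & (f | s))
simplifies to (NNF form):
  f | ~s | ~z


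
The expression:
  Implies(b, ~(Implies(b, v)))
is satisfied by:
  {v: False, b: False}
  {b: True, v: False}
  {v: True, b: False}


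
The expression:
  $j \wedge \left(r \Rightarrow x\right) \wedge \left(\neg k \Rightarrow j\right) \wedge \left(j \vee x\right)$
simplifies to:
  $j \wedge \left(x \vee \neg r\right)$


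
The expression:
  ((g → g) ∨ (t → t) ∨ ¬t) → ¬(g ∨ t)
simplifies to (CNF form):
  ¬g ∧ ¬t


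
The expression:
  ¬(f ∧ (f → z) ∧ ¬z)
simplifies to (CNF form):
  True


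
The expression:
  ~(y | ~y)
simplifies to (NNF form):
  False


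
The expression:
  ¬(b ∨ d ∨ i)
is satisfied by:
  {d: False, i: False, b: False}


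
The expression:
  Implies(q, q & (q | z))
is always true.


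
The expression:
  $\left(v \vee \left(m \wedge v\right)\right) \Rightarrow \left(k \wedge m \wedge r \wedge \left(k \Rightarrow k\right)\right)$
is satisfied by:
  {r: True, m: True, k: True, v: False}
  {r: True, m: True, k: False, v: False}
  {r: True, k: True, m: False, v: False}
  {r: True, k: False, m: False, v: False}
  {m: True, k: True, r: False, v: False}
  {m: True, r: False, k: False, v: False}
  {m: False, k: True, r: False, v: False}
  {m: False, r: False, k: False, v: False}
  {r: True, v: True, m: True, k: True}


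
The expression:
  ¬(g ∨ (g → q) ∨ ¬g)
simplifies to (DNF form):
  False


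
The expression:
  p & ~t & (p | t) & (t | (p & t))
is never true.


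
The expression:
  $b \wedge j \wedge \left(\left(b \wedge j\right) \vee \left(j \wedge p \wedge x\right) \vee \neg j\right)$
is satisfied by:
  {j: True, b: True}


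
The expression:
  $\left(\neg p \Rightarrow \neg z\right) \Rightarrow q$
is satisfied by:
  {q: True, z: True, p: False}
  {q: True, p: False, z: False}
  {q: True, z: True, p: True}
  {q: True, p: True, z: False}
  {z: True, p: False, q: False}


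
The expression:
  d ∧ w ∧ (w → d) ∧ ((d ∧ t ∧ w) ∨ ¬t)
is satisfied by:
  {w: True, d: True}


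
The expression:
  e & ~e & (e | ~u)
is never true.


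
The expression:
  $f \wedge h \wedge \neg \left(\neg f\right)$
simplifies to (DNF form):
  $f \wedge h$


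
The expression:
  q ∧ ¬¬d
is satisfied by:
  {d: True, q: True}


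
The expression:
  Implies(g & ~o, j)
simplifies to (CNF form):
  j | o | ~g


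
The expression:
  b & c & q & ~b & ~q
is never true.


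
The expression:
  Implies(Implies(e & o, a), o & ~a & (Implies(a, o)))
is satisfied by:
  {o: True, a: False}


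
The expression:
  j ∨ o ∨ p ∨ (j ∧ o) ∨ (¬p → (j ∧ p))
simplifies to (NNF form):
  j ∨ o ∨ p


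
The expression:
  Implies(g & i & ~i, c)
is always true.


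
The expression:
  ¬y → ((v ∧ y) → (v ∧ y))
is always true.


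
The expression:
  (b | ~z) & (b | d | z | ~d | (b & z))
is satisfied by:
  {b: True, z: False}
  {z: False, b: False}
  {z: True, b: True}


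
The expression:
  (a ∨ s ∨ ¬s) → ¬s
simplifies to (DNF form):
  ¬s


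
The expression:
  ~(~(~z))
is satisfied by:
  {z: False}


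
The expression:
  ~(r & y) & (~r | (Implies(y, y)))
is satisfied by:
  {y: False, r: False}
  {r: True, y: False}
  {y: True, r: False}


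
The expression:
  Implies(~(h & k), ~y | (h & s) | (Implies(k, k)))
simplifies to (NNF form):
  True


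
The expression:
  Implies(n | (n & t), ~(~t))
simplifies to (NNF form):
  t | ~n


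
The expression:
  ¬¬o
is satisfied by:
  {o: True}


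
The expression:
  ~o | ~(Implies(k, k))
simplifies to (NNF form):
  ~o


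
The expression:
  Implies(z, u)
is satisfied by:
  {u: True, z: False}
  {z: False, u: False}
  {z: True, u: True}


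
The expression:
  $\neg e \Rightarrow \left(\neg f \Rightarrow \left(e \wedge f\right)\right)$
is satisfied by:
  {e: True, f: True}
  {e: True, f: False}
  {f: True, e: False}


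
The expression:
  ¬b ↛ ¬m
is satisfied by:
  {m: True, b: False}


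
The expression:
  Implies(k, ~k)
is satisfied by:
  {k: False}


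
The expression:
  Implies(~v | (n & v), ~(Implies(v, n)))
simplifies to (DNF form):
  v & ~n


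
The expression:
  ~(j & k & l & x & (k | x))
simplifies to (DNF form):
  ~j | ~k | ~l | ~x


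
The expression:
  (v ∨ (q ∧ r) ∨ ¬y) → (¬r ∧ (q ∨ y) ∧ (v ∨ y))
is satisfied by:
  {y: True, q: False, r: False, v: False}
  {y: True, v: True, q: False, r: False}
  {y: True, q: True, r: False, v: False}
  {y: True, v: True, q: True, r: False}
  {v: True, q: True, r: False, y: False}
  {r: True, y: True, q: False, v: False}


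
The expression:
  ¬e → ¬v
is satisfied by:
  {e: True, v: False}
  {v: False, e: False}
  {v: True, e: True}


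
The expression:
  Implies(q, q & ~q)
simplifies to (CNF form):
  ~q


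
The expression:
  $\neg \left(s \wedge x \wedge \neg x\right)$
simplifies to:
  $\text{True}$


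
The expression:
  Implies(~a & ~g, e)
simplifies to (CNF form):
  a | e | g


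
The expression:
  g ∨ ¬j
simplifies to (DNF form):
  g ∨ ¬j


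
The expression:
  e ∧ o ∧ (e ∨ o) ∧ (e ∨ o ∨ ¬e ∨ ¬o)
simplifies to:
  e ∧ o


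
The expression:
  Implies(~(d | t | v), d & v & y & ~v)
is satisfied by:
  {d: True, t: True, v: True}
  {d: True, t: True, v: False}
  {d: True, v: True, t: False}
  {d: True, v: False, t: False}
  {t: True, v: True, d: False}
  {t: True, v: False, d: False}
  {v: True, t: False, d: False}


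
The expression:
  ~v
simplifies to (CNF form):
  ~v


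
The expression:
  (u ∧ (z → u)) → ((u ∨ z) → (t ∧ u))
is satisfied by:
  {t: True, u: False}
  {u: False, t: False}
  {u: True, t: True}


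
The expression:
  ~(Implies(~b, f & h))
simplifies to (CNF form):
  ~b & (~f | ~h)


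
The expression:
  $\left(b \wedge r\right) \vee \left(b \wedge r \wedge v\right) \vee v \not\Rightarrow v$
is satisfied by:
  {r: True, b: True}


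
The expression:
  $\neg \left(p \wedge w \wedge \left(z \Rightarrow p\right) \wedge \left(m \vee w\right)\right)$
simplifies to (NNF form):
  $\neg p \vee \neg w$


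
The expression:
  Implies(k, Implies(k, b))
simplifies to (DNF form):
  b | ~k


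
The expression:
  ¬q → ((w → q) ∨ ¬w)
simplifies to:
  q ∨ ¬w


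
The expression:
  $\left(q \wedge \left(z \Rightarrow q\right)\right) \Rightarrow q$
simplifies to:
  $\text{True}$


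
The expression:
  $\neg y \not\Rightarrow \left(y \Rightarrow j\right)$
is never true.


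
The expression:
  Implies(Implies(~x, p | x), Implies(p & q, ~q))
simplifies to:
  ~p | ~q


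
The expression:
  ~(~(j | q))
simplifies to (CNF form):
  j | q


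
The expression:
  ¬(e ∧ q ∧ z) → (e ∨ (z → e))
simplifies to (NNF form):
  e ∨ ¬z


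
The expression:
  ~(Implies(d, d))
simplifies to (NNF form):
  False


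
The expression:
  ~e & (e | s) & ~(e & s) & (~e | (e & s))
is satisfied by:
  {s: True, e: False}


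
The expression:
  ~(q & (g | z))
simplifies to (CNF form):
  (~g | ~q) & (~q | ~z)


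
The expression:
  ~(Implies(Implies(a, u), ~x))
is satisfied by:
  {u: True, x: True, a: False}
  {x: True, a: False, u: False}
  {a: True, u: True, x: True}


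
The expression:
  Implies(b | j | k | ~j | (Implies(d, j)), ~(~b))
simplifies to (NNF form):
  b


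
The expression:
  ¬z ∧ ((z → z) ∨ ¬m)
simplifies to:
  ¬z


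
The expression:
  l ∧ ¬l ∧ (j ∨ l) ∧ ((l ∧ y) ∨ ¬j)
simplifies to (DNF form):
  False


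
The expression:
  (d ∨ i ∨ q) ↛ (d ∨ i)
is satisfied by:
  {q: True, d: False, i: False}


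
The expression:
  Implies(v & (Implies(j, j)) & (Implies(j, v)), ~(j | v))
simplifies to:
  ~v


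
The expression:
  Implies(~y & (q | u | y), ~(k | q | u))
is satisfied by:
  {y: True, q: False, u: False}
  {y: True, u: True, q: False}
  {y: True, q: True, u: False}
  {y: True, u: True, q: True}
  {u: False, q: False, y: False}


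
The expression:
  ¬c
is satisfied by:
  {c: False}


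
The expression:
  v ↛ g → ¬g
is always true.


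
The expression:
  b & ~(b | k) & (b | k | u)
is never true.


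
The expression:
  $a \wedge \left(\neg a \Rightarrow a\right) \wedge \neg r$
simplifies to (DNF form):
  $a \wedge \neg r$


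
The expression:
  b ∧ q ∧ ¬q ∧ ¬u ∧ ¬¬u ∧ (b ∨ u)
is never true.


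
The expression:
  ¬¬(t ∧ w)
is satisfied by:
  {t: True, w: True}


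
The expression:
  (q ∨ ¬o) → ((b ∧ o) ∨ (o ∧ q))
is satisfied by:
  {o: True}


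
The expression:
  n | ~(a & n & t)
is always true.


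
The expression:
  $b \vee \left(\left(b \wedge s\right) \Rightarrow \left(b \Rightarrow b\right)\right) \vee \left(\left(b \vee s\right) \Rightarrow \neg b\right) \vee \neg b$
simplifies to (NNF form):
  $\text{True}$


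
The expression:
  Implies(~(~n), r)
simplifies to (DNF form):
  r | ~n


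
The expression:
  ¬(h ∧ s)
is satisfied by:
  {s: False, h: False}
  {h: True, s: False}
  {s: True, h: False}


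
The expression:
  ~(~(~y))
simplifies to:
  ~y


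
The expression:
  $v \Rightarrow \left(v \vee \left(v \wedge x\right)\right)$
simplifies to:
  $\text{True}$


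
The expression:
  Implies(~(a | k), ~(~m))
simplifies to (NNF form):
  a | k | m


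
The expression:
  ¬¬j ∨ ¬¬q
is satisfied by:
  {q: True, j: True}
  {q: True, j: False}
  {j: True, q: False}


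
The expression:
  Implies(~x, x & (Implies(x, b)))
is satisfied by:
  {x: True}


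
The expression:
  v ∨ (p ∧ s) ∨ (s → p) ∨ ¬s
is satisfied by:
  {v: True, p: True, s: False}
  {v: True, s: False, p: False}
  {p: True, s: False, v: False}
  {p: False, s: False, v: False}
  {v: True, p: True, s: True}
  {v: True, s: True, p: False}
  {p: True, s: True, v: False}


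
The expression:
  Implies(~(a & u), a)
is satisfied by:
  {a: True}


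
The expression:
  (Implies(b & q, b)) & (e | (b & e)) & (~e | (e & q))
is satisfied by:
  {e: True, q: True}


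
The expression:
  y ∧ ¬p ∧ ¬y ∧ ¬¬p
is never true.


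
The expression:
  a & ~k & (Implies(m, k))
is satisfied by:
  {a: True, k: False, m: False}


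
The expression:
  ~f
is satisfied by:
  {f: False}


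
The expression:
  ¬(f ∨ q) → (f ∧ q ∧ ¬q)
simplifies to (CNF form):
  f ∨ q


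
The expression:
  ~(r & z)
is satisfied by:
  {z: False, r: False}
  {r: True, z: False}
  {z: True, r: False}


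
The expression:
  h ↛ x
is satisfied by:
  {h: True, x: False}


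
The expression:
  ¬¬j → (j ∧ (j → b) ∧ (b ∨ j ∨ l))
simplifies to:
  b ∨ ¬j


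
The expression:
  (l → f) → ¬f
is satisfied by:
  {f: False}


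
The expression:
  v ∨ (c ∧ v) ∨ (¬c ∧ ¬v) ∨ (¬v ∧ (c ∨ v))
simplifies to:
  True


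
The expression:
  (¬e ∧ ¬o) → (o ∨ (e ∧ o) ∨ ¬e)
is always true.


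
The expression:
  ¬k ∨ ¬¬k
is always true.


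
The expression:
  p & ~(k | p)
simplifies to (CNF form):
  False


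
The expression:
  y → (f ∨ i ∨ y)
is always true.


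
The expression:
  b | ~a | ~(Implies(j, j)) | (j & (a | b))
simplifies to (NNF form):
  b | j | ~a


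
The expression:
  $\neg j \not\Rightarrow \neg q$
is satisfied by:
  {q: True, j: False}


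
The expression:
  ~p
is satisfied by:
  {p: False}


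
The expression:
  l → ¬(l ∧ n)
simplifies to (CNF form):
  ¬l ∨ ¬n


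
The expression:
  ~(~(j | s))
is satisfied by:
  {s: True, j: True}
  {s: True, j: False}
  {j: True, s: False}


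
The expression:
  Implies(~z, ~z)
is always true.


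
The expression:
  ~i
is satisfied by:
  {i: False}


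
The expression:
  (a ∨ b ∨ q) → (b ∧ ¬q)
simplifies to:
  ¬q ∧ (b ∨ ¬a)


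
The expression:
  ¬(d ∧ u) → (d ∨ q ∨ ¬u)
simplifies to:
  d ∨ q ∨ ¬u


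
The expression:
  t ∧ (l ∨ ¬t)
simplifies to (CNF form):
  l ∧ t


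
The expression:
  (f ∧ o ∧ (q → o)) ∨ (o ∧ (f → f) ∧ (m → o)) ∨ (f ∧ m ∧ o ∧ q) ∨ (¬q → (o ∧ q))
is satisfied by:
  {q: True, o: True}
  {q: True, o: False}
  {o: True, q: False}


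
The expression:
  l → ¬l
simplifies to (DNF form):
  ¬l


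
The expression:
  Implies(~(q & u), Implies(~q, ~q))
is always true.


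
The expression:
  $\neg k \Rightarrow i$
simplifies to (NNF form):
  $i \vee k$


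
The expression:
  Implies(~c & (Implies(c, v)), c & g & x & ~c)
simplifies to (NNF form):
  c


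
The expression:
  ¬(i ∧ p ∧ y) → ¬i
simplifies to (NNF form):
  (p ∧ y) ∨ ¬i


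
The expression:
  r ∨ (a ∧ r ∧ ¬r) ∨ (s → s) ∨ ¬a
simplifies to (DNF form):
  True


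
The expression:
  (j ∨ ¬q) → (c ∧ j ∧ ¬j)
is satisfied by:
  {q: True, j: False}


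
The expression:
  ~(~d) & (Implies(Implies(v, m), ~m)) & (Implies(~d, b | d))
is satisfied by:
  {d: True, m: False}


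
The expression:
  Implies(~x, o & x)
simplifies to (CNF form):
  x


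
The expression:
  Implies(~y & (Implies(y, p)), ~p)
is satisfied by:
  {y: True, p: False}
  {p: False, y: False}
  {p: True, y: True}


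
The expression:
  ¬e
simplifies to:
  ¬e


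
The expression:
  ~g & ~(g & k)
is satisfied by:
  {g: False}


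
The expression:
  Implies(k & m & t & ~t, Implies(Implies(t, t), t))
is always true.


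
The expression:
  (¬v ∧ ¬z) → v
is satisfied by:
  {z: True, v: True}
  {z: True, v: False}
  {v: True, z: False}


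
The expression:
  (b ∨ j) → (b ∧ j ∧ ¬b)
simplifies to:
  ¬b ∧ ¬j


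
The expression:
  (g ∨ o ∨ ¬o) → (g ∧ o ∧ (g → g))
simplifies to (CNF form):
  g ∧ o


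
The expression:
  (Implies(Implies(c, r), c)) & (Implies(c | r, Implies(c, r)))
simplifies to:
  c & r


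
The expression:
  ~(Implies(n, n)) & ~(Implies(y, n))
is never true.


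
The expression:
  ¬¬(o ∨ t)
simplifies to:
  o ∨ t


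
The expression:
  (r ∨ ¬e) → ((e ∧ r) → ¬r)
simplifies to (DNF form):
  ¬e ∨ ¬r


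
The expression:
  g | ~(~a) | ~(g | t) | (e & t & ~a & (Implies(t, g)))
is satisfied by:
  {a: True, g: True, t: False}
  {a: True, g: False, t: False}
  {g: True, a: False, t: False}
  {a: False, g: False, t: False}
  {a: True, t: True, g: True}
  {a: True, t: True, g: False}
  {t: True, g: True, a: False}


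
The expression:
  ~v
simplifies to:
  ~v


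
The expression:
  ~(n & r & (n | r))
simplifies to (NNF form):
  ~n | ~r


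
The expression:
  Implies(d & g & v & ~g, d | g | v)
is always true.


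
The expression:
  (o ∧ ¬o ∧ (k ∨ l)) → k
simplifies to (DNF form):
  True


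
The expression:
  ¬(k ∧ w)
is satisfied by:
  {w: False, k: False}
  {k: True, w: False}
  {w: True, k: False}


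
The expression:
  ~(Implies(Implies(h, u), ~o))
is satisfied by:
  {u: True, o: True, h: False}
  {o: True, h: False, u: False}
  {u: True, h: True, o: True}


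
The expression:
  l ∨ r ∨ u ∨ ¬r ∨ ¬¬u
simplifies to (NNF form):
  True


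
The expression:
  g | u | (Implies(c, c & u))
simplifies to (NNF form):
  g | u | ~c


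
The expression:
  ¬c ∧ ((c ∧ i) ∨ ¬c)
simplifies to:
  ¬c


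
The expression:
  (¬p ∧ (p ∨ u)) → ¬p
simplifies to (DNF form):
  True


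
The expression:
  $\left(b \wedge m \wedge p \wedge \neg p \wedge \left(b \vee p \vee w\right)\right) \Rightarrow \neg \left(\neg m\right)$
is always true.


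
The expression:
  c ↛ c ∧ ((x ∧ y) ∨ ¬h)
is never true.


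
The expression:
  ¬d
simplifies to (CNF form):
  ¬d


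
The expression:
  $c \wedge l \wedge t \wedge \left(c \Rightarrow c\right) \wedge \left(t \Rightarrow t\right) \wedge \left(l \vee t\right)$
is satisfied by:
  {t: True, c: True, l: True}


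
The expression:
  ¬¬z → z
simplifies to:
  True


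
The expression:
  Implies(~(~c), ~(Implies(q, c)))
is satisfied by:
  {c: False}


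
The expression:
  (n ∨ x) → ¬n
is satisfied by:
  {n: False}


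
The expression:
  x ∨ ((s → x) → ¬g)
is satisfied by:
  {x: True, s: True, g: False}
  {x: True, g: False, s: False}
  {s: True, g: False, x: False}
  {s: False, g: False, x: False}
  {x: True, s: True, g: True}
  {x: True, g: True, s: False}
  {s: True, g: True, x: False}


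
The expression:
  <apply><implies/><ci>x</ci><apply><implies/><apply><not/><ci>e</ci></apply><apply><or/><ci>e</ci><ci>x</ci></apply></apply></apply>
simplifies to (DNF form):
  <true/>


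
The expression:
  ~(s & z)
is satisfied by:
  {s: False, z: False}
  {z: True, s: False}
  {s: True, z: False}


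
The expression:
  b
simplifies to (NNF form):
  b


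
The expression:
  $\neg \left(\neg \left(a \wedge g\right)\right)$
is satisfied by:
  {a: True, g: True}


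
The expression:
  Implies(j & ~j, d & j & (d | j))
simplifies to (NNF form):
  True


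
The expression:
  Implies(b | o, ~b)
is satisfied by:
  {b: False}


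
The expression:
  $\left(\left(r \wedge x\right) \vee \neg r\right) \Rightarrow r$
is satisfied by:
  {r: True}


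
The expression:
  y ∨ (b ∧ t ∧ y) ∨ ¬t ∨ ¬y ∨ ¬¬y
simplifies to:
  True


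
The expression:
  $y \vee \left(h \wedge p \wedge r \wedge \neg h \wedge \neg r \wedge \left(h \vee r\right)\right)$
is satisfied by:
  {y: True}


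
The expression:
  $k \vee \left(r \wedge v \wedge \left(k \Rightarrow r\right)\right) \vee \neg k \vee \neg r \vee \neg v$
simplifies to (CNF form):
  $\text{True}$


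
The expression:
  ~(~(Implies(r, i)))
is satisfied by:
  {i: True, r: False}
  {r: False, i: False}
  {r: True, i: True}


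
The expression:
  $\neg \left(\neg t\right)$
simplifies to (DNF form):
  $t$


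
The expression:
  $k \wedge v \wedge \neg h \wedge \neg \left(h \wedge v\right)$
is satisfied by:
  {k: True, v: True, h: False}


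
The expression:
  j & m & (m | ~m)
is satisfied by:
  {m: True, j: True}


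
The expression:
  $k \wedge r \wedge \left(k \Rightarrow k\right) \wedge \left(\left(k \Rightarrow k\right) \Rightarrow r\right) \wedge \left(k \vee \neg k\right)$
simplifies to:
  $k \wedge r$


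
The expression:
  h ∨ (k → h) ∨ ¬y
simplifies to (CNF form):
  h ∨ ¬k ∨ ¬y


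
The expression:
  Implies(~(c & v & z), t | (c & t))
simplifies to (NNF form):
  t | (c & v & z)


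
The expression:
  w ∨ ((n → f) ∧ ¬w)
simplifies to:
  f ∨ w ∨ ¬n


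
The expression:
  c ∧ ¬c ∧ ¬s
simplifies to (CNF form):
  False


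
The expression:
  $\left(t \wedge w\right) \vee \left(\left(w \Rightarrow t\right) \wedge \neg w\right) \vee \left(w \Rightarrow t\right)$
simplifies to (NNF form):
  $t \vee \neg w$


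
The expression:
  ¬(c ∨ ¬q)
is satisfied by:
  {q: True, c: False}


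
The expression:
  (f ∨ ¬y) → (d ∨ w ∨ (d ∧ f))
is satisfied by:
  {y: True, d: True, w: True, f: False}
  {d: True, w: True, f: False, y: False}
  {y: True, d: True, w: True, f: True}
  {d: True, w: True, f: True, y: False}
  {d: True, y: True, f: False, w: False}
  {d: True, f: False, w: False, y: False}
  {d: True, y: True, f: True, w: False}
  {d: True, f: True, w: False, y: False}
  {y: True, w: True, f: False, d: False}
  {w: True, y: False, f: False, d: False}
  {y: True, w: True, f: True, d: False}
  {w: True, f: True, y: False, d: False}
  {y: True, f: False, w: False, d: False}


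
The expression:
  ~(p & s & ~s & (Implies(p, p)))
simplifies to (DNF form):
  True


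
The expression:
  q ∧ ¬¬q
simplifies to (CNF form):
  q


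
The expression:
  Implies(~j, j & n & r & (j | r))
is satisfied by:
  {j: True}


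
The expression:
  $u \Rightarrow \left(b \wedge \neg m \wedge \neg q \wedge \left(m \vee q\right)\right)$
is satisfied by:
  {u: False}


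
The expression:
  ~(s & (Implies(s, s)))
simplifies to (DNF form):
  ~s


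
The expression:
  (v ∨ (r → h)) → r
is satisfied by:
  {r: True}


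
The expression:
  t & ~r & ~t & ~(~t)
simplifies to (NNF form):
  False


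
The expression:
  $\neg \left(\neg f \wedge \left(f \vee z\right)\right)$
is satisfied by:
  {f: True, z: False}
  {z: False, f: False}
  {z: True, f: True}


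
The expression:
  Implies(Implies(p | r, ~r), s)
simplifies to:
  r | s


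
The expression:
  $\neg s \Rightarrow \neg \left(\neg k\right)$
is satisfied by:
  {k: True, s: True}
  {k: True, s: False}
  {s: True, k: False}


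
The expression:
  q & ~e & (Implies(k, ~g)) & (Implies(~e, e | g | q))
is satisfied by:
  {q: True, e: False, g: False, k: False}
  {k: True, q: True, e: False, g: False}
  {g: True, q: True, e: False, k: False}


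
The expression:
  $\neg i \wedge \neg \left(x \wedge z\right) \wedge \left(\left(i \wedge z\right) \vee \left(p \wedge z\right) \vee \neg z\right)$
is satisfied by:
  {p: True, i: False, x: False, z: False}
  {p: False, i: False, x: False, z: False}
  {p: True, x: True, i: False, z: False}
  {x: True, p: False, i: False, z: False}
  {z: True, p: True, i: False, x: False}


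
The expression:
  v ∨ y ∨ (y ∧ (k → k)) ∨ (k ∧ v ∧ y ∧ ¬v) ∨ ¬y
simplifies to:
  True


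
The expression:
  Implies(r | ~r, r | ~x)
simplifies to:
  r | ~x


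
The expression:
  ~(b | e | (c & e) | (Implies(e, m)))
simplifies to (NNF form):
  False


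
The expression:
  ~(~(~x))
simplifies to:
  ~x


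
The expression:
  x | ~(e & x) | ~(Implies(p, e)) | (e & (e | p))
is always true.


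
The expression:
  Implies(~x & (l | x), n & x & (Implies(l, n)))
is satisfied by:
  {x: True, l: False}
  {l: False, x: False}
  {l: True, x: True}


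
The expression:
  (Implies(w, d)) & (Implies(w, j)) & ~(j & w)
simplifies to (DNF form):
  ~w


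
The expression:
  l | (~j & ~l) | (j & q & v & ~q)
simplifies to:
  l | ~j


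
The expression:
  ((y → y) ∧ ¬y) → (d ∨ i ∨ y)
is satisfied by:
  {i: True, y: True, d: True}
  {i: True, y: True, d: False}
  {i: True, d: True, y: False}
  {i: True, d: False, y: False}
  {y: True, d: True, i: False}
  {y: True, d: False, i: False}
  {d: True, y: False, i: False}


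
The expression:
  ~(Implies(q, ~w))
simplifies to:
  q & w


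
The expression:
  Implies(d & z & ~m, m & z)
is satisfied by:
  {m: True, z: False, d: False}
  {m: False, z: False, d: False}
  {d: True, m: True, z: False}
  {d: True, m: False, z: False}
  {z: True, m: True, d: False}
  {z: True, m: False, d: False}
  {z: True, d: True, m: True}


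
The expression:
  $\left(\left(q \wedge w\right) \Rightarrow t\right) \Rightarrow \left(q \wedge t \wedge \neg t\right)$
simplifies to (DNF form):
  $q \wedge w \wedge \neg t$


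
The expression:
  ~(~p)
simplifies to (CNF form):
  p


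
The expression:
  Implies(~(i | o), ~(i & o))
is always true.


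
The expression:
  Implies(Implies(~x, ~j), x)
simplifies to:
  j | x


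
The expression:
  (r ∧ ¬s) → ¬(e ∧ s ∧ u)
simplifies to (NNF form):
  True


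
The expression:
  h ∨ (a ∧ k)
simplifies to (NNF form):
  h ∨ (a ∧ k)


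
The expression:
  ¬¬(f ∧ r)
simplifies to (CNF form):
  f ∧ r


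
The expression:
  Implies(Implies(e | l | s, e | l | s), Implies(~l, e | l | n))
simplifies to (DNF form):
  e | l | n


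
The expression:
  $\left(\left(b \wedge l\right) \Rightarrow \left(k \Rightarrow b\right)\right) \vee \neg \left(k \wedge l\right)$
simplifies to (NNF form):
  $\text{True}$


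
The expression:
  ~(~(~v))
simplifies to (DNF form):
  ~v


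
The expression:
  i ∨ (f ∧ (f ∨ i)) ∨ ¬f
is always true.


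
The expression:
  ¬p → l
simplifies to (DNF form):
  l ∨ p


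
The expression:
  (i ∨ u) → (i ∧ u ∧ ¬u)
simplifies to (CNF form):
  ¬i ∧ ¬u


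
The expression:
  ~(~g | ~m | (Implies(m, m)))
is never true.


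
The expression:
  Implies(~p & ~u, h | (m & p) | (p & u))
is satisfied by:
  {p: True, u: True, h: True}
  {p: True, u: True, h: False}
  {p: True, h: True, u: False}
  {p: True, h: False, u: False}
  {u: True, h: True, p: False}
  {u: True, h: False, p: False}
  {h: True, u: False, p: False}


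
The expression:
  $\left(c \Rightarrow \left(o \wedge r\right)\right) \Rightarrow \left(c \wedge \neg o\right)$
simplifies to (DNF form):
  $\left(c \wedge \neg o\right) \vee \left(c \wedge \neg r\right)$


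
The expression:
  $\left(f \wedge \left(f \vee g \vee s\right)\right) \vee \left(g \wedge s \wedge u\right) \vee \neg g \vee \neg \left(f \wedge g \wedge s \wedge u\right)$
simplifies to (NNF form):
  $\text{True}$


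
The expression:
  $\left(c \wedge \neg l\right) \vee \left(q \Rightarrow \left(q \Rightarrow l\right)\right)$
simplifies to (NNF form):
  $c \vee l \vee \neg q$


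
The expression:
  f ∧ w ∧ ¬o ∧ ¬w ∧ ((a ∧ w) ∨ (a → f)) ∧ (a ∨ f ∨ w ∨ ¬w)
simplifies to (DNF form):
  False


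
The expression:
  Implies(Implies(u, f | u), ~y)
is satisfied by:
  {y: False}


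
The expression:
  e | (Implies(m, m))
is always true.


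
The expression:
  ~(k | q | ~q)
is never true.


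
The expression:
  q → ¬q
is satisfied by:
  {q: False}


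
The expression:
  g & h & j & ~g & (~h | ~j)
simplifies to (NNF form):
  False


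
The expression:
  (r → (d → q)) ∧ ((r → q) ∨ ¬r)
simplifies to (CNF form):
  q ∨ ¬r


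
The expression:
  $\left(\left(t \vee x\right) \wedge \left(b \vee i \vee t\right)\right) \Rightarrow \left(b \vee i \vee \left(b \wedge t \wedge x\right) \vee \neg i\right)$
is always true.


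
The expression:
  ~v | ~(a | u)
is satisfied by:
  {u: False, v: False, a: False}
  {a: True, u: False, v: False}
  {u: True, a: False, v: False}
  {a: True, u: True, v: False}
  {v: True, a: False, u: False}


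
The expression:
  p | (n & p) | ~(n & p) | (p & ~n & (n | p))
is always true.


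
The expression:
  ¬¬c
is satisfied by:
  {c: True}


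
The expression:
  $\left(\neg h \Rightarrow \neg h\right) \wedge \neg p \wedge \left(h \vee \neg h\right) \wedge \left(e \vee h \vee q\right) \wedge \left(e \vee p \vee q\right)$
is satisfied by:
  {q: True, e: True, p: False}
  {q: True, e: False, p: False}
  {e: True, q: False, p: False}
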